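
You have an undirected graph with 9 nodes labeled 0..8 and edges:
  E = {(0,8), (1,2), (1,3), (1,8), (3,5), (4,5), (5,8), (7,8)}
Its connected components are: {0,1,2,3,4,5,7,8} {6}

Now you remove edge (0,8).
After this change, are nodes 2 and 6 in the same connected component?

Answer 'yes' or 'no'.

Answer: no

Derivation:
Initial components: {0,1,2,3,4,5,7,8} {6}
Removing edge (0,8): it was a bridge — component count 2 -> 3.
New components: {0} {1,2,3,4,5,7,8} {6}
Are 2 and 6 in the same component? no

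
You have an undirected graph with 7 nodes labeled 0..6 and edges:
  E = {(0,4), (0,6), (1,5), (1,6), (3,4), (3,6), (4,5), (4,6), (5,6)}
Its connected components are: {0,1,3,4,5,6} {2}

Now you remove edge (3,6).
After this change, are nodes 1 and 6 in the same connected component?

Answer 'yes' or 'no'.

Initial components: {0,1,3,4,5,6} {2}
Removing edge (3,6): not a bridge — component count unchanged at 2.
New components: {0,1,3,4,5,6} {2}
Are 1 and 6 in the same component? yes

Answer: yes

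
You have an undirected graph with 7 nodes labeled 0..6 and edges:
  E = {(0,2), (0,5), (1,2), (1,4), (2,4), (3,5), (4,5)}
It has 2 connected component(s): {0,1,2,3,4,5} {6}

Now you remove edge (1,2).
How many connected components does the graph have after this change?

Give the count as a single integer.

Initial component count: 2
Remove (1,2): not a bridge. Count unchanged: 2.
  After removal, components: {0,1,2,3,4,5} {6}
New component count: 2

Answer: 2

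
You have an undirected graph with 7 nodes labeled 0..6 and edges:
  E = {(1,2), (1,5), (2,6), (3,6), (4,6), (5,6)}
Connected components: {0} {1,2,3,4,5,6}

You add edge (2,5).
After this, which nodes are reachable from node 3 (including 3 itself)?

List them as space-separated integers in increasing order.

Before: nodes reachable from 3: {1,2,3,4,5,6}
Adding (2,5): both endpoints already in same component. Reachability from 3 unchanged.
After: nodes reachable from 3: {1,2,3,4,5,6}

Answer: 1 2 3 4 5 6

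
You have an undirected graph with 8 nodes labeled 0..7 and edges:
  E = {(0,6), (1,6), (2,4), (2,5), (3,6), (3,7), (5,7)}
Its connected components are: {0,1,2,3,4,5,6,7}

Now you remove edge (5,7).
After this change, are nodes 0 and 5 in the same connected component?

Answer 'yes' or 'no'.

Answer: no

Derivation:
Initial components: {0,1,2,3,4,5,6,7}
Removing edge (5,7): it was a bridge — component count 1 -> 2.
New components: {0,1,3,6,7} {2,4,5}
Are 0 and 5 in the same component? no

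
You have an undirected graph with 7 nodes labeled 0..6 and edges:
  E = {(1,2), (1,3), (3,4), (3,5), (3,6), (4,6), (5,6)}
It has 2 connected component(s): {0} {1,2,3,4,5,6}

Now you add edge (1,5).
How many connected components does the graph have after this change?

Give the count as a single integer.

Answer: 2

Derivation:
Initial component count: 2
Add (1,5): endpoints already in same component. Count unchanged: 2.
New component count: 2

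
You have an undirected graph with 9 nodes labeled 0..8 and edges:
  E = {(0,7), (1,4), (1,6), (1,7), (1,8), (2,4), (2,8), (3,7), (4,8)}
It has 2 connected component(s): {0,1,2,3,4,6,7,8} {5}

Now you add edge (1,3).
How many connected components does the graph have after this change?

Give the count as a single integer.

Initial component count: 2
Add (1,3): endpoints already in same component. Count unchanged: 2.
New component count: 2

Answer: 2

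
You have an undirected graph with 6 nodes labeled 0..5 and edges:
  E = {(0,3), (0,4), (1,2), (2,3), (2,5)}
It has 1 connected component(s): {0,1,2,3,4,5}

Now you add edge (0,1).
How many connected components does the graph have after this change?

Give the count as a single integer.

Answer: 1

Derivation:
Initial component count: 1
Add (0,1): endpoints already in same component. Count unchanged: 1.
New component count: 1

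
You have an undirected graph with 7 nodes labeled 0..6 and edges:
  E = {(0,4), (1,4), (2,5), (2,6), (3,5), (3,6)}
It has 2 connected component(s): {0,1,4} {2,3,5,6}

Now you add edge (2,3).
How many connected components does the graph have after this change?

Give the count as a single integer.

Initial component count: 2
Add (2,3): endpoints already in same component. Count unchanged: 2.
New component count: 2

Answer: 2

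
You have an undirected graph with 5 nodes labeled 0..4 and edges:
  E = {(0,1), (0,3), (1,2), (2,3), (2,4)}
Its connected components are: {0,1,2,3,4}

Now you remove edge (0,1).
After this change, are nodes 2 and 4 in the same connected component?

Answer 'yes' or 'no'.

Initial components: {0,1,2,3,4}
Removing edge (0,1): not a bridge — component count unchanged at 1.
New components: {0,1,2,3,4}
Are 2 and 4 in the same component? yes

Answer: yes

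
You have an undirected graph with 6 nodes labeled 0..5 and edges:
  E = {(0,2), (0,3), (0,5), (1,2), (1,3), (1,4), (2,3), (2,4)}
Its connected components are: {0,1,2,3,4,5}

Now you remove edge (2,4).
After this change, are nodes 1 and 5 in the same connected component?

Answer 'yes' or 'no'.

Initial components: {0,1,2,3,4,5}
Removing edge (2,4): not a bridge — component count unchanged at 1.
New components: {0,1,2,3,4,5}
Are 1 and 5 in the same component? yes

Answer: yes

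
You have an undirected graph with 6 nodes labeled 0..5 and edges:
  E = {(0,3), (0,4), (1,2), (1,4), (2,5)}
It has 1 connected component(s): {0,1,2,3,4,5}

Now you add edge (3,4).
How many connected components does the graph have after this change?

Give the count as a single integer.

Initial component count: 1
Add (3,4): endpoints already in same component. Count unchanged: 1.
New component count: 1

Answer: 1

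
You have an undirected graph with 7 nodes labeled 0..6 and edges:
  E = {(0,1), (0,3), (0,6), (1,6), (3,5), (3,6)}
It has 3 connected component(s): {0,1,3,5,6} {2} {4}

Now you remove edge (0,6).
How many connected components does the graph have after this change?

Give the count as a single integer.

Initial component count: 3
Remove (0,6): not a bridge. Count unchanged: 3.
  After removal, components: {0,1,3,5,6} {2} {4}
New component count: 3

Answer: 3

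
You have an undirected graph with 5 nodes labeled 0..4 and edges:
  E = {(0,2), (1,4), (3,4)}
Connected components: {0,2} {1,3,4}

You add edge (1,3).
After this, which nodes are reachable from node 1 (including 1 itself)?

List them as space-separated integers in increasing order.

Answer: 1 3 4

Derivation:
Before: nodes reachable from 1: {1,3,4}
Adding (1,3): both endpoints already in same component. Reachability from 1 unchanged.
After: nodes reachable from 1: {1,3,4}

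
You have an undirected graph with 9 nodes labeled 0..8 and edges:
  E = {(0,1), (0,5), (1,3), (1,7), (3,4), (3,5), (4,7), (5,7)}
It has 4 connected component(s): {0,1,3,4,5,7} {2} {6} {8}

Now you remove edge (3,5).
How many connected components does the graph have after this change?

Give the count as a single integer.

Answer: 4

Derivation:
Initial component count: 4
Remove (3,5): not a bridge. Count unchanged: 4.
  After removal, components: {0,1,3,4,5,7} {2} {6} {8}
New component count: 4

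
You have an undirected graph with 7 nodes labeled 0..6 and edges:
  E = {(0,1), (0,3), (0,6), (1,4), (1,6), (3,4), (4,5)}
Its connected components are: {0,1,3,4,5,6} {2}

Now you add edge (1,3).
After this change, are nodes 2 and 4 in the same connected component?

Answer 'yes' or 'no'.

Answer: no

Derivation:
Initial components: {0,1,3,4,5,6} {2}
Adding edge (1,3): both already in same component {0,1,3,4,5,6}. No change.
New components: {0,1,3,4,5,6} {2}
Are 2 and 4 in the same component? no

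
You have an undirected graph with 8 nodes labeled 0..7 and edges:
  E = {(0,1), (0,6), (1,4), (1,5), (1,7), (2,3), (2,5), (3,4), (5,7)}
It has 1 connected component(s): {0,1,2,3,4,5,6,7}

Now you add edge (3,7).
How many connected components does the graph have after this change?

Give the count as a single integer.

Initial component count: 1
Add (3,7): endpoints already in same component. Count unchanged: 1.
New component count: 1

Answer: 1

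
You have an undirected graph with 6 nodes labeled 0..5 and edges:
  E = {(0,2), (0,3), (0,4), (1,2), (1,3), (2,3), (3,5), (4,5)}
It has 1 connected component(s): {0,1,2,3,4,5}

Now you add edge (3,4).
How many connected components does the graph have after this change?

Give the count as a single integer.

Initial component count: 1
Add (3,4): endpoints already in same component. Count unchanged: 1.
New component count: 1

Answer: 1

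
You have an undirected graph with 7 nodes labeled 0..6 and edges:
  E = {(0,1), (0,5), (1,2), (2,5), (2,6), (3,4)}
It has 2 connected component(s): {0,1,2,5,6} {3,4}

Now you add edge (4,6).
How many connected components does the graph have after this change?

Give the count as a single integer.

Initial component count: 2
Add (4,6): merges two components. Count decreases: 2 -> 1.
New component count: 1

Answer: 1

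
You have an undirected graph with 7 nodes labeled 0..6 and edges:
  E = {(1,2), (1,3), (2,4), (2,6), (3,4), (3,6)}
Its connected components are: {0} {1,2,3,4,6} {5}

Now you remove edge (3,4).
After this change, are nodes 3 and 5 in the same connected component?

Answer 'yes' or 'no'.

Initial components: {0} {1,2,3,4,6} {5}
Removing edge (3,4): not a bridge — component count unchanged at 3.
New components: {0} {1,2,3,4,6} {5}
Are 3 and 5 in the same component? no

Answer: no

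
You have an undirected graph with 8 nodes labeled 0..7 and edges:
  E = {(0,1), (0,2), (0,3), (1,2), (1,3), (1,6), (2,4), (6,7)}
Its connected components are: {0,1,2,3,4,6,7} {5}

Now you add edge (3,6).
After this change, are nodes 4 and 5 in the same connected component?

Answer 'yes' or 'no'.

Answer: no

Derivation:
Initial components: {0,1,2,3,4,6,7} {5}
Adding edge (3,6): both already in same component {0,1,2,3,4,6,7}. No change.
New components: {0,1,2,3,4,6,7} {5}
Are 4 and 5 in the same component? no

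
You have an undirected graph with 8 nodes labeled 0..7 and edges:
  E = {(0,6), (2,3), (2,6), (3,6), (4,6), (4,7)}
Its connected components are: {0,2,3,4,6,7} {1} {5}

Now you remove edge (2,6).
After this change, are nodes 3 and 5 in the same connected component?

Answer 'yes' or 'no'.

Answer: no

Derivation:
Initial components: {0,2,3,4,6,7} {1} {5}
Removing edge (2,6): not a bridge — component count unchanged at 3.
New components: {0,2,3,4,6,7} {1} {5}
Are 3 and 5 in the same component? no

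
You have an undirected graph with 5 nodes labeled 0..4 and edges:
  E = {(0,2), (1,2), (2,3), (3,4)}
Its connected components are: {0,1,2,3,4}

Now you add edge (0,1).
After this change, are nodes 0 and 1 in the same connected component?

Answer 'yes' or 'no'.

Answer: yes

Derivation:
Initial components: {0,1,2,3,4}
Adding edge (0,1): both already in same component {0,1,2,3,4}. No change.
New components: {0,1,2,3,4}
Are 0 and 1 in the same component? yes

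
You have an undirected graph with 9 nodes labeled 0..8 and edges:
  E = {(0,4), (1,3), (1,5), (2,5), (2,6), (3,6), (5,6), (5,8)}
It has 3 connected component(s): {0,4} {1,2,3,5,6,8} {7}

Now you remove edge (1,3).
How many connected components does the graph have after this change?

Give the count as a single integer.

Initial component count: 3
Remove (1,3): not a bridge. Count unchanged: 3.
  After removal, components: {0,4} {1,2,3,5,6,8} {7}
New component count: 3

Answer: 3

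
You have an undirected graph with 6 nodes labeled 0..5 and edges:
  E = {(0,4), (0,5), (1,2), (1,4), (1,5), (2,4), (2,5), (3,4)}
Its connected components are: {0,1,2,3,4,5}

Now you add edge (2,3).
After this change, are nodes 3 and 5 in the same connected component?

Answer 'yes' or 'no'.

Initial components: {0,1,2,3,4,5}
Adding edge (2,3): both already in same component {0,1,2,3,4,5}. No change.
New components: {0,1,2,3,4,5}
Are 3 and 5 in the same component? yes

Answer: yes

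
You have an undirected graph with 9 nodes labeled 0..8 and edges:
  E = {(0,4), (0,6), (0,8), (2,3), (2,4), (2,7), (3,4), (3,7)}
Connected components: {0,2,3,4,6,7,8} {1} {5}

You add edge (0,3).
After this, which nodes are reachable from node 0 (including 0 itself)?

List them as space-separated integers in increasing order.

Before: nodes reachable from 0: {0,2,3,4,6,7,8}
Adding (0,3): both endpoints already in same component. Reachability from 0 unchanged.
After: nodes reachable from 0: {0,2,3,4,6,7,8}

Answer: 0 2 3 4 6 7 8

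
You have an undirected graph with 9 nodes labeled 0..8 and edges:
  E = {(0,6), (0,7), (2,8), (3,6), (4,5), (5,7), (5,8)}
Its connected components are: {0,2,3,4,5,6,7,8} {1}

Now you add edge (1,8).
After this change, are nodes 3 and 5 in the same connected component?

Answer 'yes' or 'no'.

Initial components: {0,2,3,4,5,6,7,8} {1}
Adding edge (1,8): merges {1} and {0,2,3,4,5,6,7,8}.
New components: {0,1,2,3,4,5,6,7,8}
Are 3 and 5 in the same component? yes

Answer: yes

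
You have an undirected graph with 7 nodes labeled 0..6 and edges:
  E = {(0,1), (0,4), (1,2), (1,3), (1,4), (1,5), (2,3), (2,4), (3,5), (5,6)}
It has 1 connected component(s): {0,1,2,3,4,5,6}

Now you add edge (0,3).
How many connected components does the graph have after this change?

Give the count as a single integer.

Answer: 1

Derivation:
Initial component count: 1
Add (0,3): endpoints already in same component. Count unchanged: 1.
New component count: 1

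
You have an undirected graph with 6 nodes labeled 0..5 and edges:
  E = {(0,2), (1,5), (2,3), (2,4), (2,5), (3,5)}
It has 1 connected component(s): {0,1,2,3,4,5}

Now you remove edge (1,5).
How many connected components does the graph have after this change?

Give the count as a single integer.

Initial component count: 1
Remove (1,5): it was a bridge. Count increases: 1 -> 2.
  After removal, components: {0,2,3,4,5} {1}
New component count: 2

Answer: 2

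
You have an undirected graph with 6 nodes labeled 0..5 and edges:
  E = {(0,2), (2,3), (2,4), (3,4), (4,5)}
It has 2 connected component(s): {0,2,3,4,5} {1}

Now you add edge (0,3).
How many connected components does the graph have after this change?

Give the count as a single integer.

Initial component count: 2
Add (0,3): endpoints already in same component. Count unchanged: 2.
New component count: 2

Answer: 2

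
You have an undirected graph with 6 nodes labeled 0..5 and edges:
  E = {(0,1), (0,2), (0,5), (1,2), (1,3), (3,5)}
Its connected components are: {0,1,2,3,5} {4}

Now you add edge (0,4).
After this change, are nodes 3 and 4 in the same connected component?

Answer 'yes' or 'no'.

Answer: yes

Derivation:
Initial components: {0,1,2,3,5} {4}
Adding edge (0,4): merges {0,1,2,3,5} and {4}.
New components: {0,1,2,3,4,5}
Are 3 and 4 in the same component? yes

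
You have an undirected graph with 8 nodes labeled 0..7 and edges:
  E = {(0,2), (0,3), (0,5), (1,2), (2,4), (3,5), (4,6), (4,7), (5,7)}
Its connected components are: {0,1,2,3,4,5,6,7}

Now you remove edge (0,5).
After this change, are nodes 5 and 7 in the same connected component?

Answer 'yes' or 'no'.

Initial components: {0,1,2,3,4,5,6,7}
Removing edge (0,5): not a bridge — component count unchanged at 1.
New components: {0,1,2,3,4,5,6,7}
Are 5 and 7 in the same component? yes

Answer: yes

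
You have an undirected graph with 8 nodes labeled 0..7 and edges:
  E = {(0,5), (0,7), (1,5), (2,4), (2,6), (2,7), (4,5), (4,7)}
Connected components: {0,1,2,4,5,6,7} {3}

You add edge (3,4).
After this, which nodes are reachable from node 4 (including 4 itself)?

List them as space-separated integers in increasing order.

Answer: 0 1 2 3 4 5 6 7

Derivation:
Before: nodes reachable from 4: {0,1,2,4,5,6,7}
Adding (3,4): merges 4's component with another. Reachability grows.
After: nodes reachable from 4: {0,1,2,3,4,5,6,7}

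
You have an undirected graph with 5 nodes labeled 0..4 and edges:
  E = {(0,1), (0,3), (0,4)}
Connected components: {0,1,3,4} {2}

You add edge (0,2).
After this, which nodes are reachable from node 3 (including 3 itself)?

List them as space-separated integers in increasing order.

Before: nodes reachable from 3: {0,1,3,4}
Adding (0,2): merges 3's component with another. Reachability grows.
After: nodes reachable from 3: {0,1,2,3,4}

Answer: 0 1 2 3 4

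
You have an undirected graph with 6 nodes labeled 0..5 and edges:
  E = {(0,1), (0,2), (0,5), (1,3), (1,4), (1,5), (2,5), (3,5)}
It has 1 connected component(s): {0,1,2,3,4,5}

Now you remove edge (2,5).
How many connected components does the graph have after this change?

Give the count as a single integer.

Answer: 1

Derivation:
Initial component count: 1
Remove (2,5): not a bridge. Count unchanged: 1.
  After removal, components: {0,1,2,3,4,5}
New component count: 1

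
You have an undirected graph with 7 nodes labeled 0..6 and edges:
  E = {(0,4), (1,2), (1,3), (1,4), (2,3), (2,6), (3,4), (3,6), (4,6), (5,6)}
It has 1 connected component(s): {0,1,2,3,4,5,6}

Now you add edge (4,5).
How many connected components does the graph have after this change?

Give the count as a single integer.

Initial component count: 1
Add (4,5): endpoints already in same component. Count unchanged: 1.
New component count: 1

Answer: 1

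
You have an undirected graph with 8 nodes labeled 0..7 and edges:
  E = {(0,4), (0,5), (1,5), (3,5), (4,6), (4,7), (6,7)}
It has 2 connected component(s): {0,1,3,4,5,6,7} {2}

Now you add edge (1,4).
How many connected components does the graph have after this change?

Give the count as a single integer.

Initial component count: 2
Add (1,4): endpoints already in same component. Count unchanged: 2.
New component count: 2

Answer: 2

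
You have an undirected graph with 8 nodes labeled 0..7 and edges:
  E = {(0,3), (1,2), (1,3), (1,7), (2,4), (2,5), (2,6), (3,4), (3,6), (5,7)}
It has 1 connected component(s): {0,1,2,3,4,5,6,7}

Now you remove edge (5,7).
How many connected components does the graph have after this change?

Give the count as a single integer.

Initial component count: 1
Remove (5,7): not a bridge. Count unchanged: 1.
  After removal, components: {0,1,2,3,4,5,6,7}
New component count: 1

Answer: 1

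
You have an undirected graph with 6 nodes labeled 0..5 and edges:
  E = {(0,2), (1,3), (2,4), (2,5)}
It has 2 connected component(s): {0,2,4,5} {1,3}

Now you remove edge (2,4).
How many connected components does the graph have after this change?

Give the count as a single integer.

Answer: 3

Derivation:
Initial component count: 2
Remove (2,4): it was a bridge. Count increases: 2 -> 3.
  After removal, components: {0,2,5} {1,3} {4}
New component count: 3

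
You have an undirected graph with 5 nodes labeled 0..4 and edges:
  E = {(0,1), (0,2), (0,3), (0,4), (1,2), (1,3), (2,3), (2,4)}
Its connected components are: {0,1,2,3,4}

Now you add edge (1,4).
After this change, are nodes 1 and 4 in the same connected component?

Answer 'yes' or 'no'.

Initial components: {0,1,2,3,4}
Adding edge (1,4): both already in same component {0,1,2,3,4}. No change.
New components: {0,1,2,3,4}
Are 1 and 4 in the same component? yes

Answer: yes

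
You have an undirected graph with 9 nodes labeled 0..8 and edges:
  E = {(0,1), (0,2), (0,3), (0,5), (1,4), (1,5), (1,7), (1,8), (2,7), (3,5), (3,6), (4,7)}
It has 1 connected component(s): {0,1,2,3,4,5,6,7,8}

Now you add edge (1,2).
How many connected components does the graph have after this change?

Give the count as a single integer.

Answer: 1

Derivation:
Initial component count: 1
Add (1,2): endpoints already in same component. Count unchanged: 1.
New component count: 1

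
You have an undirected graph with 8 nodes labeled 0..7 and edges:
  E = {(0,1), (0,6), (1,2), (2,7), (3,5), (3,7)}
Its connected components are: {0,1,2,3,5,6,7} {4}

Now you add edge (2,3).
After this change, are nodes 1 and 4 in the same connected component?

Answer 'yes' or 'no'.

Initial components: {0,1,2,3,5,6,7} {4}
Adding edge (2,3): both already in same component {0,1,2,3,5,6,7}. No change.
New components: {0,1,2,3,5,6,7} {4}
Are 1 and 4 in the same component? no

Answer: no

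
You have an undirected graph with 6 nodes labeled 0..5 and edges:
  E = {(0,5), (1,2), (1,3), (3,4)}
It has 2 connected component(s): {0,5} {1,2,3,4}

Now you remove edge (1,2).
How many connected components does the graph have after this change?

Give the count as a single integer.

Initial component count: 2
Remove (1,2): it was a bridge. Count increases: 2 -> 3.
  After removal, components: {0,5} {1,3,4} {2}
New component count: 3

Answer: 3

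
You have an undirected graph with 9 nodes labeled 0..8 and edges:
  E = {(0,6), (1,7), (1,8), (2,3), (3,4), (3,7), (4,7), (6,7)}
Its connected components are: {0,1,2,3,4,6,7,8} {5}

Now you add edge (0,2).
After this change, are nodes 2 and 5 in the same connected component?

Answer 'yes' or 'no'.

Initial components: {0,1,2,3,4,6,7,8} {5}
Adding edge (0,2): both already in same component {0,1,2,3,4,6,7,8}. No change.
New components: {0,1,2,3,4,6,7,8} {5}
Are 2 and 5 in the same component? no

Answer: no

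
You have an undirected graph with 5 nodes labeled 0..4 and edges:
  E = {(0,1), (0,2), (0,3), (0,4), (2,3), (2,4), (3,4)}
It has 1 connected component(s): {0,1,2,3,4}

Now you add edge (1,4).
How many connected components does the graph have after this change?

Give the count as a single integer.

Initial component count: 1
Add (1,4): endpoints already in same component. Count unchanged: 1.
New component count: 1

Answer: 1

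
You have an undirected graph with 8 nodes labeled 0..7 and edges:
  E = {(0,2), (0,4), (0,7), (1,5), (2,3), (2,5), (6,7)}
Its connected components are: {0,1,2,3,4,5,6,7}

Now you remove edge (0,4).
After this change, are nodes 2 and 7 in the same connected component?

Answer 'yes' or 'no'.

Initial components: {0,1,2,3,4,5,6,7}
Removing edge (0,4): it was a bridge — component count 1 -> 2.
New components: {0,1,2,3,5,6,7} {4}
Are 2 and 7 in the same component? yes

Answer: yes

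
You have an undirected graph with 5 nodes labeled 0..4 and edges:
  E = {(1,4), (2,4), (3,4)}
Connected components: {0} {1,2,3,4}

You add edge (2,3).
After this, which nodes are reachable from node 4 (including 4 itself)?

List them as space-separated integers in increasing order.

Before: nodes reachable from 4: {1,2,3,4}
Adding (2,3): both endpoints already in same component. Reachability from 4 unchanged.
After: nodes reachable from 4: {1,2,3,4}

Answer: 1 2 3 4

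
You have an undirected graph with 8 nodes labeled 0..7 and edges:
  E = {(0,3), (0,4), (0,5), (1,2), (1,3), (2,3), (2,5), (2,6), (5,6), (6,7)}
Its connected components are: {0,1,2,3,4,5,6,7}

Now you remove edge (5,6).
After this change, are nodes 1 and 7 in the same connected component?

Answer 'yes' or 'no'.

Initial components: {0,1,2,3,4,5,6,7}
Removing edge (5,6): not a bridge — component count unchanged at 1.
New components: {0,1,2,3,4,5,6,7}
Are 1 and 7 in the same component? yes

Answer: yes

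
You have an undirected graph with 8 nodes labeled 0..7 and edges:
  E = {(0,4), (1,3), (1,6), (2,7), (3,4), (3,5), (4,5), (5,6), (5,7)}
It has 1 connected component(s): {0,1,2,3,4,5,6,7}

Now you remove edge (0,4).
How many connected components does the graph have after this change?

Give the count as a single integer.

Answer: 2

Derivation:
Initial component count: 1
Remove (0,4): it was a bridge. Count increases: 1 -> 2.
  After removal, components: {0} {1,2,3,4,5,6,7}
New component count: 2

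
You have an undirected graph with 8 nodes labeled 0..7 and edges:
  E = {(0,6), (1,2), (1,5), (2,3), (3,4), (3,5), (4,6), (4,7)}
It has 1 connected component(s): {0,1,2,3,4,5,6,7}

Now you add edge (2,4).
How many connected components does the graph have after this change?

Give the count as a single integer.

Initial component count: 1
Add (2,4): endpoints already in same component. Count unchanged: 1.
New component count: 1

Answer: 1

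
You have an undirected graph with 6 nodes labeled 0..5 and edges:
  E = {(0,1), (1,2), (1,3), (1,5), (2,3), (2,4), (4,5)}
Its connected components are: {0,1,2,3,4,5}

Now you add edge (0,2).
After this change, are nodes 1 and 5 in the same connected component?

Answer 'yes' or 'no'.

Answer: yes

Derivation:
Initial components: {0,1,2,3,4,5}
Adding edge (0,2): both already in same component {0,1,2,3,4,5}. No change.
New components: {0,1,2,3,4,5}
Are 1 and 5 in the same component? yes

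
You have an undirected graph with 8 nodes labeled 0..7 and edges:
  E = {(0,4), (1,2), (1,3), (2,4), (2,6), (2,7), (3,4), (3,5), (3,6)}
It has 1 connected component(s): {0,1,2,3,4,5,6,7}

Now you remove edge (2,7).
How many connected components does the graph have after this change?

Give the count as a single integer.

Answer: 2

Derivation:
Initial component count: 1
Remove (2,7): it was a bridge. Count increases: 1 -> 2.
  After removal, components: {0,1,2,3,4,5,6} {7}
New component count: 2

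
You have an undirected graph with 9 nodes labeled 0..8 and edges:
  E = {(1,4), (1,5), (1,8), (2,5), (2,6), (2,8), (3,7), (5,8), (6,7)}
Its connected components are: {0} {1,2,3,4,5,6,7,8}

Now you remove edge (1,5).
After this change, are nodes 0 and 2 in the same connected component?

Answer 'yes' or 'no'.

Initial components: {0} {1,2,3,4,5,6,7,8}
Removing edge (1,5): not a bridge — component count unchanged at 2.
New components: {0} {1,2,3,4,5,6,7,8}
Are 0 and 2 in the same component? no

Answer: no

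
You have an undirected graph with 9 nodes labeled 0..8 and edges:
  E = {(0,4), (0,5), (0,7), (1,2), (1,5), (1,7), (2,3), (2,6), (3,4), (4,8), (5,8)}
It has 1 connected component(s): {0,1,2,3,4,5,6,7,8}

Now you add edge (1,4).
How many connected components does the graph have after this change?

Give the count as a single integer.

Initial component count: 1
Add (1,4): endpoints already in same component. Count unchanged: 1.
New component count: 1

Answer: 1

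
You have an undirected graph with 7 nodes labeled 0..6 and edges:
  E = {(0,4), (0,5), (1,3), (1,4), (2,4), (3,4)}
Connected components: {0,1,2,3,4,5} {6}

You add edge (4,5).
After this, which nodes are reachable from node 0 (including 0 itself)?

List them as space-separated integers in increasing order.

Answer: 0 1 2 3 4 5

Derivation:
Before: nodes reachable from 0: {0,1,2,3,4,5}
Adding (4,5): both endpoints already in same component. Reachability from 0 unchanged.
After: nodes reachable from 0: {0,1,2,3,4,5}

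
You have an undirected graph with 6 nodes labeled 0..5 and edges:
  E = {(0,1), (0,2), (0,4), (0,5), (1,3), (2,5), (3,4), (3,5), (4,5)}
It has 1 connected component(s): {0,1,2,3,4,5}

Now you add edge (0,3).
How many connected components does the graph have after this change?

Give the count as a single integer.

Initial component count: 1
Add (0,3): endpoints already in same component. Count unchanged: 1.
New component count: 1

Answer: 1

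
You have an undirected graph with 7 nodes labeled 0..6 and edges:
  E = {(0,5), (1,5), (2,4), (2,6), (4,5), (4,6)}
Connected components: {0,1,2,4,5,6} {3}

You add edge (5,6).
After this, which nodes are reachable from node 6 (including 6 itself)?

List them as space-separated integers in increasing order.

Before: nodes reachable from 6: {0,1,2,4,5,6}
Adding (5,6): both endpoints already in same component. Reachability from 6 unchanged.
After: nodes reachable from 6: {0,1,2,4,5,6}

Answer: 0 1 2 4 5 6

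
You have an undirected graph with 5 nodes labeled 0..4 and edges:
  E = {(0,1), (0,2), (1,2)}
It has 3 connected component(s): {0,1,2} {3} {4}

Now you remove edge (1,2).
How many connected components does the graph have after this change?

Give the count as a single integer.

Initial component count: 3
Remove (1,2): not a bridge. Count unchanged: 3.
  After removal, components: {0,1,2} {3} {4}
New component count: 3

Answer: 3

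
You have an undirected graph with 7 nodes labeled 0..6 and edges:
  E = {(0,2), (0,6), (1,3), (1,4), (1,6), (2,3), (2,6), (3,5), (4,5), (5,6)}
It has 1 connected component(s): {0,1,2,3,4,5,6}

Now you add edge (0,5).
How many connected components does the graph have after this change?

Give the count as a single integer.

Answer: 1

Derivation:
Initial component count: 1
Add (0,5): endpoints already in same component. Count unchanged: 1.
New component count: 1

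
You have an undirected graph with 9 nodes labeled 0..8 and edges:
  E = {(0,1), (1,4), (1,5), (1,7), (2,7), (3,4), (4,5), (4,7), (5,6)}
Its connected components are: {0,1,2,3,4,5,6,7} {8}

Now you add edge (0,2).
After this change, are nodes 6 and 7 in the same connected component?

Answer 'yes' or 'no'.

Answer: yes

Derivation:
Initial components: {0,1,2,3,4,5,6,7} {8}
Adding edge (0,2): both already in same component {0,1,2,3,4,5,6,7}. No change.
New components: {0,1,2,3,4,5,6,7} {8}
Are 6 and 7 in the same component? yes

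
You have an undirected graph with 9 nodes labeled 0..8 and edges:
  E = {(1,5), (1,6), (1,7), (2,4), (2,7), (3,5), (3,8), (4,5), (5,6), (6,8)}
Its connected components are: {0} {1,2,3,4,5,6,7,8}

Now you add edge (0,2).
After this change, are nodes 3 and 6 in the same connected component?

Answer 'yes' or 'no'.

Initial components: {0} {1,2,3,4,5,6,7,8}
Adding edge (0,2): merges {0} and {1,2,3,4,5,6,7,8}.
New components: {0,1,2,3,4,5,6,7,8}
Are 3 and 6 in the same component? yes

Answer: yes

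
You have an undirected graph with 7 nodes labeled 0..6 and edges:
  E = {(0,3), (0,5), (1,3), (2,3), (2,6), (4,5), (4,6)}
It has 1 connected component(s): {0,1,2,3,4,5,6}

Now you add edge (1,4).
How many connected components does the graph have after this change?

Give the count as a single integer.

Initial component count: 1
Add (1,4): endpoints already in same component. Count unchanged: 1.
New component count: 1

Answer: 1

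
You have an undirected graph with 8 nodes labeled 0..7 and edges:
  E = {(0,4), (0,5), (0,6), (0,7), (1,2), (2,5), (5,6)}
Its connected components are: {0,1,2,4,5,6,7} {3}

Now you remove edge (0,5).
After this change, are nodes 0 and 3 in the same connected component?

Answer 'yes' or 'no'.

Answer: no

Derivation:
Initial components: {0,1,2,4,5,6,7} {3}
Removing edge (0,5): not a bridge — component count unchanged at 2.
New components: {0,1,2,4,5,6,7} {3}
Are 0 and 3 in the same component? no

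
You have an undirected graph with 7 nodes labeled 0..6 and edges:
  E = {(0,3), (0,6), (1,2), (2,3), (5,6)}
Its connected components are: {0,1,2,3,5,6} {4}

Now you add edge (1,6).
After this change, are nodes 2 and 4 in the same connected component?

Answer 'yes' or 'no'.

Answer: no

Derivation:
Initial components: {0,1,2,3,5,6} {4}
Adding edge (1,6): both already in same component {0,1,2,3,5,6}. No change.
New components: {0,1,2,3,5,6} {4}
Are 2 and 4 in the same component? no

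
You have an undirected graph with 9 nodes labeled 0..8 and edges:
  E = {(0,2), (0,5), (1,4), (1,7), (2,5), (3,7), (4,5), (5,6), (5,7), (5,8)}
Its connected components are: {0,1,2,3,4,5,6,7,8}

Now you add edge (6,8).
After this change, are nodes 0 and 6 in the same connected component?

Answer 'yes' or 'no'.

Answer: yes

Derivation:
Initial components: {0,1,2,3,4,5,6,7,8}
Adding edge (6,8): both already in same component {0,1,2,3,4,5,6,7,8}. No change.
New components: {0,1,2,3,4,5,6,7,8}
Are 0 and 6 in the same component? yes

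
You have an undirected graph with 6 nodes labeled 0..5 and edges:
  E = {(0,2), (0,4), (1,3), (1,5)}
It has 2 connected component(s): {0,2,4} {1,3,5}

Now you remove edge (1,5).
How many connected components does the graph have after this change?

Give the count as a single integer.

Initial component count: 2
Remove (1,5): it was a bridge. Count increases: 2 -> 3.
  After removal, components: {0,2,4} {1,3} {5}
New component count: 3

Answer: 3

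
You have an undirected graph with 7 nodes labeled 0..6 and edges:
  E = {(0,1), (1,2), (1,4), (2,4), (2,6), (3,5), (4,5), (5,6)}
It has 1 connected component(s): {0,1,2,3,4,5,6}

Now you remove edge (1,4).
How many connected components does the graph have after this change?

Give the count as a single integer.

Initial component count: 1
Remove (1,4): not a bridge. Count unchanged: 1.
  After removal, components: {0,1,2,3,4,5,6}
New component count: 1

Answer: 1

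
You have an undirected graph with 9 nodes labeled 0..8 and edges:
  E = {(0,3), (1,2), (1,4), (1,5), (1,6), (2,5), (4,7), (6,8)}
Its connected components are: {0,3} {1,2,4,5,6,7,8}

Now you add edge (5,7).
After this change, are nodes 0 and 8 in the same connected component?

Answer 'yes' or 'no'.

Initial components: {0,3} {1,2,4,5,6,7,8}
Adding edge (5,7): both already in same component {1,2,4,5,6,7,8}. No change.
New components: {0,3} {1,2,4,5,6,7,8}
Are 0 and 8 in the same component? no

Answer: no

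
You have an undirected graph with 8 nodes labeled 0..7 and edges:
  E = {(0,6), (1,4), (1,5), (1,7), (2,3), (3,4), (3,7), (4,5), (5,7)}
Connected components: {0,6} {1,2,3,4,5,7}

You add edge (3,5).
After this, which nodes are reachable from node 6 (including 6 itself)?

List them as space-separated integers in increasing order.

Answer: 0 6

Derivation:
Before: nodes reachable from 6: {0,6}
Adding (3,5): both endpoints already in same component. Reachability from 6 unchanged.
After: nodes reachable from 6: {0,6}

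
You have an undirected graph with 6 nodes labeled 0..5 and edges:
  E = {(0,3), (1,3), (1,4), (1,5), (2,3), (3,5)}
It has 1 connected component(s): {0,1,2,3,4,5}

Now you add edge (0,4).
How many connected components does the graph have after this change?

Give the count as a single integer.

Answer: 1

Derivation:
Initial component count: 1
Add (0,4): endpoints already in same component. Count unchanged: 1.
New component count: 1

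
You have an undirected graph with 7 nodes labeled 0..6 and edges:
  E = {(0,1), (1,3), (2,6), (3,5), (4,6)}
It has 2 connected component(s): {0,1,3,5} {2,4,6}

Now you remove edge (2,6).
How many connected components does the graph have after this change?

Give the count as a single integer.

Initial component count: 2
Remove (2,6): it was a bridge. Count increases: 2 -> 3.
  After removal, components: {0,1,3,5} {2} {4,6}
New component count: 3

Answer: 3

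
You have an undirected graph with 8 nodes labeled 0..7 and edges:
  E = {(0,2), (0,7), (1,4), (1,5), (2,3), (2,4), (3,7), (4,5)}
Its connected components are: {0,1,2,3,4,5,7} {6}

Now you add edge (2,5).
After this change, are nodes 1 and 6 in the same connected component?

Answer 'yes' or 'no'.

Answer: no

Derivation:
Initial components: {0,1,2,3,4,5,7} {6}
Adding edge (2,5): both already in same component {0,1,2,3,4,5,7}. No change.
New components: {0,1,2,3,4,5,7} {6}
Are 1 and 6 in the same component? no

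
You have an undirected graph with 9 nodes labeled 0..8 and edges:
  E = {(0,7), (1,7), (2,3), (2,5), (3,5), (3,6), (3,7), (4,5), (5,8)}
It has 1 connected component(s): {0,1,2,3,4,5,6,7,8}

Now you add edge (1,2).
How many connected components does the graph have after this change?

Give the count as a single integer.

Initial component count: 1
Add (1,2): endpoints already in same component. Count unchanged: 1.
New component count: 1

Answer: 1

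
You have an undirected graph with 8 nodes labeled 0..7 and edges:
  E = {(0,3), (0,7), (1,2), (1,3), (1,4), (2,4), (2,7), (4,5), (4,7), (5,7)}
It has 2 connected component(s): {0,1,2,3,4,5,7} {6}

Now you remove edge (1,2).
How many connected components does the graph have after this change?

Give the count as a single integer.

Answer: 2

Derivation:
Initial component count: 2
Remove (1,2): not a bridge. Count unchanged: 2.
  After removal, components: {0,1,2,3,4,5,7} {6}
New component count: 2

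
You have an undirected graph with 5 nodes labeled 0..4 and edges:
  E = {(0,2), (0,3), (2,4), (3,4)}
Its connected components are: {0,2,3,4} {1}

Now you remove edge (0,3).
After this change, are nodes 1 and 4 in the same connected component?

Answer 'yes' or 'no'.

Answer: no

Derivation:
Initial components: {0,2,3,4} {1}
Removing edge (0,3): not a bridge — component count unchanged at 2.
New components: {0,2,3,4} {1}
Are 1 and 4 in the same component? no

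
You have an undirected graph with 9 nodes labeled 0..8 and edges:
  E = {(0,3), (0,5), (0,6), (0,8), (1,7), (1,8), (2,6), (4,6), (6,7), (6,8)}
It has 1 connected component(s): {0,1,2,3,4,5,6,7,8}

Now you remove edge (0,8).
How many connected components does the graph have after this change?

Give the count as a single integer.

Initial component count: 1
Remove (0,8): not a bridge. Count unchanged: 1.
  After removal, components: {0,1,2,3,4,5,6,7,8}
New component count: 1

Answer: 1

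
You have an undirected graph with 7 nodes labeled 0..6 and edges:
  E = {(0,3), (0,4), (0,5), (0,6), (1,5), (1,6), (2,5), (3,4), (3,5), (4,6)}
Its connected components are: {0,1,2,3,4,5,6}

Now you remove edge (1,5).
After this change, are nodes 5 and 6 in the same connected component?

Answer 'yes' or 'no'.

Initial components: {0,1,2,3,4,5,6}
Removing edge (1,5): not a bridge — component count unchanged at 1.
New components: {0,1,2,3,4,5,6}
Are 5 and 6 in the same component? yes

Answer: yes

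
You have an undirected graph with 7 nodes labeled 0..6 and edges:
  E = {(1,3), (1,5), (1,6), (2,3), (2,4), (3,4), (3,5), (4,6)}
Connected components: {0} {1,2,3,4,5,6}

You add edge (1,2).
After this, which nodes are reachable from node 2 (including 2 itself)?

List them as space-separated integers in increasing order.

Before: nodes reachable from 2: {1,2,3,4,5,6}
Adding (1,2): both endpoints already in same component. Reachability from 2 unchanged.
After: nodes reachable from 2: {1,2,3,4,5,6}

Answer: 1 2 3 4 5 6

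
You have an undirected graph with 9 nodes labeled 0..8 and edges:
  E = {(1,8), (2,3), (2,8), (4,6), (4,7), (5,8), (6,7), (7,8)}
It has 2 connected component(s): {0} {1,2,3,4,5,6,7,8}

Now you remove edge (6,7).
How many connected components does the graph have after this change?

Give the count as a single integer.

Initial component count: 2
Remove (6,7): not a bridge. Count unchanged: 2.
  After removal, components: {0} {1,2,3,4,5,6,7,8}
New component count: 2

Answer: 2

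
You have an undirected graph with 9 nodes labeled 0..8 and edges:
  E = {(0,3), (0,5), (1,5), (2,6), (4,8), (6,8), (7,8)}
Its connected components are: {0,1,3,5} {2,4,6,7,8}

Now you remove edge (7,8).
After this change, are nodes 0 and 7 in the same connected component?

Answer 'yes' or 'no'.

Initial components: {0,1,3,5} {2,4,6,7,8}
Removing edge (7,8): it was a bridge — component count 2 -> 3.
New components: {0,1,3,5} {2,4,6,8} {7}
Are 0 and 7 in the same component? no

Answer: no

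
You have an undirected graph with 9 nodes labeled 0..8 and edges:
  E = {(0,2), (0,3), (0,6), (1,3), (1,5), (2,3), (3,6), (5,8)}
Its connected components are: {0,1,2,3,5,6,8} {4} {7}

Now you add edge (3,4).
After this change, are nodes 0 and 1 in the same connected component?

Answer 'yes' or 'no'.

Initial components: {0,1,2,3,5,6,8} {4} {7}
Adding edge (3,4): merges {0,1,2,3,5,6,8} and {4}.
New components: {0,1,2,3,4,5,6,8} {7}
Are 0 and 1 in the same component? yes

Answer: yes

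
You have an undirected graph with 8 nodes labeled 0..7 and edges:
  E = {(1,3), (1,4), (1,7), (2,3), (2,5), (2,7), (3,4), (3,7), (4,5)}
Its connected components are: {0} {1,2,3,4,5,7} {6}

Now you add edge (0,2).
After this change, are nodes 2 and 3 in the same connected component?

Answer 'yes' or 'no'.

Initial components: {0} {1,2,3,4,5,7} {6}
Adding edge (0,2): merges {0} and {1,2,3,4,5,7}.
New components: {0,1,2,3,4,5,7} {6}
Are 2 and 3 in the same component? yes

Answer: yes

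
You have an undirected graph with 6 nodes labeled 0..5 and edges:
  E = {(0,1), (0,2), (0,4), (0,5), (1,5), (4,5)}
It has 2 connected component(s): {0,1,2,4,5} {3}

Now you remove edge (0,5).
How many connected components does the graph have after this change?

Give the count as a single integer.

Answer: 2

Derivation:
Initial component count: 2
Remove (0,5): not a bridge. Count unchanged: 2.
  After removal, components: {0,1,2,4,5} {3}
New component count: 2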